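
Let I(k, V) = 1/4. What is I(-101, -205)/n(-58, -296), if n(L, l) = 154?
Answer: 1/616 ≈ 0.0016234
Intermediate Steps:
I(k, V) = 1/4
I(-101, -205)/n(-58, -296) = (1/4)/154 = (1/4)*(1/154) = 1/616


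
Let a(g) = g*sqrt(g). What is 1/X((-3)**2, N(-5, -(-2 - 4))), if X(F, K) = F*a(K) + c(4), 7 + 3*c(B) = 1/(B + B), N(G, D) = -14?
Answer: -1320/128027089 + 72576*I*sqrt(14)/128027089 ≈ -1.031e-5 + 0.0021211*I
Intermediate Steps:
c(B) = -7/3 + 1/(6*B) (c(B) = -7/3 + 1/(3*(B + B)) = -7/3 + 1/(3*((2*B))) = -7/3 + (1/(2*B))/3 = -7/3 + 1/(6*B))
a(g) = g**(3/2)
X(F, K) = -55/24 + F*K**(3/2) (X(F, K) = F*K**(3/2) + (1/6)*(1 - 14*4)/4 = F*K**(3/2) + (1/6)*(1/4)*(1 - 56) = F*K**(3/2) + (1/6)*(1/4)*(-55) = F*K**(3/2) - 55/24 = -55/24 + F*K**(3/2))
1/X((-3)**2, N(-5, -(-2 - 4))) = 1/(-55/24 + (-3)**2*(-14)**(3/2)) = 1/(-55/24 + 9*(-14*I*sqrt(14))) = 1/(-55/24 - 126*I*sqrt(14))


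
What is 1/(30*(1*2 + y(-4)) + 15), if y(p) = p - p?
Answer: 1/75 ≈ 0.013333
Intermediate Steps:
y(p) = 0
1/(30*(1*2 + y(-4)) + 15) = 1/(30*(1*2 + 0) + 15) = 1/(30*(2 + 0) + 15) = 1/(30*2 + 15) = 1/(60 + 15) = 1/75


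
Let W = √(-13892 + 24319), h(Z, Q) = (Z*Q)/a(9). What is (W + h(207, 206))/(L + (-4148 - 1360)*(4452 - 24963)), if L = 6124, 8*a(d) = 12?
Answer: 7107/28245178 + √10427/112980712 ≈ 0.00025252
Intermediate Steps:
a(d) = 3/2 (a(d) = (⅛)*12 = 3/2)
h(Z, Q) = 2*Q*Z/3 (h(Z, Q) = (Z*Q)/(3/2) = (Q*Z)*(⅔) = 2*Q*Z/3)
W = √10427 ≈ 102.11
(W + h(207, 206))/(L + (-4148 - 1360)*(4452 - 24963)) = (√10427 + (⅔)*206*207)/(6124 + (-4148 - 1360)*(4452 - 24963)) = (√10427 + 28428)/(6124 - 5508*(-20511)) = (28428 + √10427)/(6124 + 112974588) = (28428 + √10427)/112980712 = (28428 + √10427)*(1/112980712) = 7107/28245178 + √10427/112980712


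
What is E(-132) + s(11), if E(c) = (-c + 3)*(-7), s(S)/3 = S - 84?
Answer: -1164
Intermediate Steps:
s(S) = -252 + 3*S (s(S) = 3*(S - 84) = 3*(-84 + S) = -252 + 3*S)
E(c) = -21 + 7*c (E(c) = (3 - c)*(-7) = -21 + 7*c)
E(-132) + s(11) = (-21 + 7*(-132)) + (-252 + 3*11) = (-21 - 924) + (-252 + 33) = -945 - 219 = -1164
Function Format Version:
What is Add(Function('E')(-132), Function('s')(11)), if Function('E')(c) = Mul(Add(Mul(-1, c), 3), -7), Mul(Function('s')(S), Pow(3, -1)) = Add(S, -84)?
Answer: -1164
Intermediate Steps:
Function('s')(S) = Add(-252, Mul(3, S)) (Function('s')(S) = Mul(3, Add(S, -84)) = Mul(3, Add(-84, S)) = Add(-252, Mul(3, S)))
Function('E')(c) = Add(-21, Mul(7, c)) (Function('E')(c) = Mul(Add(3, Mul(-1, c)), -7) = Add(-21, Mul(7, c)))
Add(Function('E')(-132), Function('s')(11)) = Add(Add(-21, Mul(7, -132)), Add(-252, Mul(3, 11))) = Add(Add(-21, -924), Add(-252, 33)) = Add(-945, -219) = -1164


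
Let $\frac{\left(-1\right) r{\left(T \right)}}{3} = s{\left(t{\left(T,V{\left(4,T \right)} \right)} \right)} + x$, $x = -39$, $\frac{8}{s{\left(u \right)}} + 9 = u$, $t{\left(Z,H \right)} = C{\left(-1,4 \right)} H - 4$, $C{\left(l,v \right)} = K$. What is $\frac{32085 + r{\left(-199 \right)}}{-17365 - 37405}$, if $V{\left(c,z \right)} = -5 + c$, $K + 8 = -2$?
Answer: $- \frac{3221}{5477} \approx -0.5881$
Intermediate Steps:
$K = -10$ ($K = -8 - 2 = -10$)
$C{\left(l,v \right)} = -10$
$t{\left(Z,H \right)} = -4 - 10 H$ ($t{\left(Z,H \right)} = - 10 H - 4 = -4 - 10 H$)
$s{\left(u \right)} = \frac{8}{-9 + u}$
$r{\left(T \right)} = 125$ ($r{\left(T \right)} = - 3 \left(\frac{8}{-9 - \left(4 + 10 \left(-5 + 4\right)\right)} - 39\right) = - 3 \left(\frac{8}{-9 - -6} - 39\right) = - 3 \left(\frac{8}{-9 + \left(-4 + 10\right)} - 39\right) = - 3 \left(\frac{8}{-9 + 6} - 39\right) = - 3 \left(\frac{8}{-3} - 39\right) = - 3 \left(8 \left(- \frac{1}{3}\right) - 39\right) = - 3 \left(- \frac{8}{3} - 39\right) = \left(-3\right) \left(- \frac{125}{3}\right) = 125$)
$\frac{32085 + r{\left(-199 \right)}}{-17365 - 37405} = \frac{32085 + 125}{-17365 - 37405} = \frac{32210}{-54770} = 32210 \left(- \frac{1}{54770}\right) = - \frac{3221}{5477}$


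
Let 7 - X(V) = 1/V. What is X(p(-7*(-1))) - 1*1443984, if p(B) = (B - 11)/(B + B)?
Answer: -2887947/2 ≈ -1.4440e+6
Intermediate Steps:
p(B) = (-11 + B)/(2*B) (p(B) = (-11 + B)/((2*B)) = (-11 + B)*(1/(2*B)) = (-11 + B)/(2*B))
X(V) = 7 - 1/V
X(p(-7*(-1))) - 1*1443984 = (7 - 1/((-11 - 7*(-1))/(2*((-7*(-1)))))) - 1*1443984 = (7 - 1/((½)*(-11 + 7)/7)) - 1443984 = (7 - 1/((½)*(⅐)*(-4))) - 1443984 = (7 - 1/(-2/7)) - 1443984 = (7 - 1*(-7/2)) - 1443984 = (7 + 7/2) - 1443984 = 21/2 - 1443984 = -2887947/2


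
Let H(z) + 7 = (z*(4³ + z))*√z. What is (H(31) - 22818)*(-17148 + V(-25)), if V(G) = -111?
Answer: 393936675 - 50827755*√31 ≈ 1.1094e+8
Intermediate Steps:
H(z) = -7 + z^(3/2)*(64 + z) (H(z) = -7 + (z*(4³ + z))*√z = -7 + (z*(64 + z))*√z = -7 + z^(3/2)*(64 + z))
(H(31) - 22818)*(-17148 + V(-25)) = ((-7 + 31^(5/2) + 64*31^(3/2)) - 22818)*(-17148 - 111) = ((-7 + 961*√31 + 64*(31*√31)) - 22818)*(-17259) = ((-7 + 961*√31 + 1984*√31) - 22818)*(-17259) = ((-7 + 2945*√31) - 22818)*(-17259) = (-22825 + 2945*√31)*(-17259) = 393936675 - 50827755*√31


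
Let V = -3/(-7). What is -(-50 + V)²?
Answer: -120409/49 ≈ -2457.3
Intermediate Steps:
V = 3/7 (V = -3*(-⅐) = 3/7 ≈ 0.42857)
-(-50 + V)² = -(-50 + 3/7)² = -(-347/7)² = -1*120409/49 = -120409/49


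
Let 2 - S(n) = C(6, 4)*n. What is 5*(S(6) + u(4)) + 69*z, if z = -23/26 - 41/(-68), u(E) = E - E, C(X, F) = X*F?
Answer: -644821/884 ≈ -729.44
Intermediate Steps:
C(X, F) = F*X
u(E) = 0
z = -249/884 (z = -23*1/26 - 41*(-1/68) = -23/26 + 41/68 = -249/884 ≈ -0.28167)
S(n) = 2 - 24*n (S(n) = 2 - 4*6*n = 2 - 24*n)
5*(S(6) + u(4)) + 69*z = 5*((2 - 24*6) + 0) + 69*(-249/884) = 5*((2 - 144) + 0) - 17181/884 = 5*(-142 + 0) - 17181/884 = 5*(-142) - 17181/884 = -710 - 17181/884 = -644821/884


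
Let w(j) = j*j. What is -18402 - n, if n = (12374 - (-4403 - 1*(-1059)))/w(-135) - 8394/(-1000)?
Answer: -6710902973/364500 ≈ -18411.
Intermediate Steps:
w(j) = j²
n = 3373973/364500 (n = (12374 - (-4403 - 1*(-1059)))/((-135)²) - 8394/(-1000) = (12374 - (-4403 + 1059))/18225 - 8394*(-1/1000) = (12374 - 1*(-3344))*(1/18225) + 4197/500 = (12374 + 3344)*(1/18225) + 4197/500 = 15718*(1/18225) + 4197/500 = 15718/18225 + 4197/500 = 3373973/364500 ≈ 9.2564)
-18402 - n = -18402 - 1*3373973/364500 = -18402 - 3373973/364500 = -6710902973/364500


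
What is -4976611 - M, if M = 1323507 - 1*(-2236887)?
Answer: -8537005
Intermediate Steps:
M = 3560394 (M = 1323507 + 2236887 = 3560394)
-4976611 - M = -4976611 - 1*3560394 = -4976611 - 3560394 = -8537005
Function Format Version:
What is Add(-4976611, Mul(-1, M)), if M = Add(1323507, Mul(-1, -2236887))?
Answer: -8537005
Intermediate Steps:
M = 3560394 (M = Add(1323507, 2236887) = 3560394)
Add(-4976611, Mul(-1, M)) = Add(-4976611, Mul(-1, 3560394)) = Add(-4976611, -3560394) = -8537005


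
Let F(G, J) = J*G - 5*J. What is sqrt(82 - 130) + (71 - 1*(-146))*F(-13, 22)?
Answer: -85932 + 4*I*sqrt(3) ≈ -85932.0 + 6.9282*I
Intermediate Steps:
F(G, J) = -5*J + G*J (F(G, J) = G*J - 5*J = -5*J + G*J)
sqrt(82 - 130) + (71 - 1*(-146))*F(-13, 22) = sqrt(82 - 130) + (71 - 1*(-146))*(22*(-5 - 13)) = sqrt(-48) + (71 + 146)*(22*(-18)) = 4*I*sqrt(3) + 217*(-396) = 4*I*sqrt(3) - 85932 = -85932 + 4*I*sqrt(3)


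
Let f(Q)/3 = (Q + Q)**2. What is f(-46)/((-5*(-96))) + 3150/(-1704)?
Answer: 72493/1420 ≈ 51.051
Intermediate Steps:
f(Q) = 12*Q**2 (f(Q) = 3*(Q + Q)**2 = 3*(2*Q)**2 = 3*(4*Q**2) = 12*Q**2)
f(-46)/((-5*(-96))) + 3150/(-1704) = (12*(-46)**2)/((-5*(-96))) + 3150/(-1704) = (12*2116)/480 + 3150*(-1/1704) = 25392*(1/480) - 525/284 = 529/10 - 525/284 = 72493/1420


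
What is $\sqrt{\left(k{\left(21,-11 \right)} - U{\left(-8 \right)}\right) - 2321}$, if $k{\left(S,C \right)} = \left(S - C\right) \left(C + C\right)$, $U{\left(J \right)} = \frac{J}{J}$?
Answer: $i \sqrt{3026} \approx 55.009 i$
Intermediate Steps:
$U{\left(J \right)} = 1$
$k{\left(S,C \right)} = 2 C \left(S - C\right)$ ($k{\left(S,C \right)} = \left(S - C\right) 2 C = 2 C \left(S - C\right)$)
$\sqrt{\left(k{\left(21,-11 \right)} - U{\left(-8 \right)}\right) - 2321} = \sqrt{\left(2 \left(-11\right) \left(21 - -11\right) - 1\right) - 2321} = \sqrt{\left(2 \left(-11\right) \left(21 + 11\right) - 1\right) - 2321} = \sqrt{\left(2 \left(-11\right) 32 - 1\right) - 2321} = \sqrt{\left(-704 - 1\right) - 2321} = \sqrt{-705 - 2321} = \sqrt{-3026} = i \sqrt{3026}$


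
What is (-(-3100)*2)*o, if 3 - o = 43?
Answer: -248000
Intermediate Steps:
o = -40 (o = 3 - 1*43 = 3 - 43 = -40)
(-(-3100)*2)*o = -(-3100)*2*(-40) = -100*(-62)*(-40) = 6200*(-40) = -248000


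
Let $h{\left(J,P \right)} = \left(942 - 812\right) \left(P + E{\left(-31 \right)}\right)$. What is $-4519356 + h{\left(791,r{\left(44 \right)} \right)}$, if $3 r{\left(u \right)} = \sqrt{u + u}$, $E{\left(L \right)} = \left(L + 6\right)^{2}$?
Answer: $-4438106 + \frac{260 \sqrt{22}}{3} \approx -4.4377 \cdot 10^{6}$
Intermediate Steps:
$E{\left(L \right)} = \left(6 + L\right)^{2}$
$r{\left(u \right)} = \frac{\sqrt{2} \sqrt{u}}{3}$ ($r{\left(u \right)} = \frac{\sqrt{u + u}}{3} = \frac{\sqrt{2 u}}{3} = \frac{\sqrt{2} \sqrt{u}}{3}$)
$h{\left(J,P \right)} = 81250 + 130 P$ ($h{\left(J,P \right)} = \left(942 - 812\right) \left(P + \left(6 - 31\right)^{2}\right) = 130 \left(P + \left(-25\right)^{2}\right) = 130 \left(P + 625\right) = 130 \left(625 + P\right) = 81250 + 130 P$)
$-4519356 + h{\left(791,r{\left(44 \right)} \right)} = -4519356 + \left(81250 + 130 \frac{\sqrt{2} \sqrt{44}}{3}\right) = -4519356 + \left(81250 + 130 \frac{\sqrt{2} \cdot 2 \sqrt{11}}{3}\right) = -4519356 + \left(81250 + 130 \frac{2 \sqrt{22}}{3}\right) = -4519356 + \left(81250 + \frac{260 \sqrt{22}}{3}\right) = -4438106 + \frac{260 \sqrt{22}}{3}$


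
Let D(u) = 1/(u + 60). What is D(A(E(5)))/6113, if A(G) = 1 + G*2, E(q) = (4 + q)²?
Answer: 1/1363199 ≈ 7.3357e-7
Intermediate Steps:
A(G) = 1 + 2*G
D(u) = 1/(60 + u)
D(A(E(5)))/6113 = 1/((60 + (1 + 2*(4 + 5)²))*6113) = (1/6113)/(60 + (1 + 2*9²)) = (1/6113)/(60 + (1 + 2*81)) = (1/6113)/(60 + (1 + 162)) = (1/6113)/(60 + 163) = (1/6113)/223 = (1/223)*(1/6113) = 1/1363199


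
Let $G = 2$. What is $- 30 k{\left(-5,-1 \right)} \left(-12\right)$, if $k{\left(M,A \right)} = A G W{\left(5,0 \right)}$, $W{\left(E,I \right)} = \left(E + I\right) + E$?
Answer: $-7200$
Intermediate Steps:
$W{\left(E,I \right)} = I + 2 E$
$k{\left(M,A \right)} = 20 A$ ($k{\left(M,A \right)} = A 2 \left(0 + 2 \cdot 5\right) = 2 A \left(0 + 10\right) = 2 A 10 = 20 A$)
$- 30 k{\left(-5,-1 \right)} \left(-12\right) = - 30 \cdot 20 \left(-1\right) \left(-12\right) = \left(-30\right) \left(-20\right) \left(-12\right) = 600 \left(-12\right) = -7200$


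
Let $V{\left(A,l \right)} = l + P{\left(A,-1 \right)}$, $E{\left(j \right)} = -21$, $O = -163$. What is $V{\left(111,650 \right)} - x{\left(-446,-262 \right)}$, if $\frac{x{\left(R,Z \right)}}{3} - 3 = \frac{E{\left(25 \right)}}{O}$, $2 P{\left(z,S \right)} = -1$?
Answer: $\frac{208677}{326} \approx 640.11$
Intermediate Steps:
$P{\left(z,S \right)} = - \frac{1}{2}$ ($P{\left(z,S \right)} = \frac{1}{2} \left(-1\right) = - \frac{1}{2}$)
$V{\left(A,l \right)} = - \frac{1}{2} + l$ ($V{\left(A,l \right)} = l - \frac{1}{2} = - \frac{1}{2} + l$)
$x{\left(R,Z \right)} = \frac{1530}{163}$ ($x{\left(R,Z \right)} = 9 + 3 \left(- \frac{21}{-163}\right) = 9 + 3 \left(\left(-21\right) \left(- \frac{1}{163}\right)\right) = 9 + 3 \cdot \frac{21}{163} = 9 + \frac{63}{163} = \frac{1530}{163}$)
$V{\left(111,650 \right)} - x{\left(-446,-262 \right)} = \left(- \frac{1}{2} + 650\right) - \frac{1530}{163} = \frac{1299}{2} - \frac{1530}{163} = \frac{208677}{326}$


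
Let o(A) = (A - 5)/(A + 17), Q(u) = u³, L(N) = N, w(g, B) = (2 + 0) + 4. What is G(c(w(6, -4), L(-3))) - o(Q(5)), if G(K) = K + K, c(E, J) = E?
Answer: 792/71 ≈ 11.155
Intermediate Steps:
w(g, B) = 6 (w(g, B) = 2 + 4 = 6)
G(K) = 2*K
o(A) = (-5 + A)/(17 + A)
G(c(w(6, -4), L(-3))) - o(Q(5)) = 2*6 - (-5 + 5³)/(17 + 5³) = 12 - (-5 + 125)/(17 + 125) = 12 - 120/142 = 12 - 1*60/71 = 12 - 60/71 = 792/71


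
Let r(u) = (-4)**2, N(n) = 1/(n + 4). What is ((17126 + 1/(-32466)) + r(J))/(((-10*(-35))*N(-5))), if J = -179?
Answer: -556532171/11363100 ≈ -48.977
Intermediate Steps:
N(n) = 1/(4 + n)
r(u) = 16
((17126 + 1/(-32466)) + r(J))/(((-10*(-35))*N(-5))) = ((17126 + 1/(-32466)) + 16)/(((-10*(-35))/(4 - 5))) = ((17126 - 1/32466) + 16)/((350/(-1))) = (556012715/32466 + 16)/((350*(-1))) = (556532171/32466)/(-350) = (556532171/32466)*(-1/350) = -556532171/11363100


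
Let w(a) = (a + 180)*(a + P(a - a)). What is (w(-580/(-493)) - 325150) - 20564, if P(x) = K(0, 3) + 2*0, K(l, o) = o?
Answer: -99692666/289 ≈ -3.4496e+5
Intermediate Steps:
P(x) = 3 (P(x) = 3 + 2*0 = 3 + 0 = 3)
w(a) = (3 + a)*(180 + a) (w(a) = (a + 180)*(a + 3) = (180 + a)*(3 + a) = (3 + a)*(180 + a))
(w(-580/(-493)) - 325150) - 20564 = ((540 + (-580/(-493))**2 + 183*(-580/(-493))) - 325150) - 20564 = ((540 + (-580*(-1/493))**2 + 183*(-580*(-1/493))) - 325150) - 20564 = ((540 + (20/17)**2 + 183*(20/17)) - 325150) - 20564 = ((540 + 400/289 + 3660/17) - 325150) - 20564 = (218680/289 - 325150) - 20564 = -93749670/289 - 20564 = -99692666/289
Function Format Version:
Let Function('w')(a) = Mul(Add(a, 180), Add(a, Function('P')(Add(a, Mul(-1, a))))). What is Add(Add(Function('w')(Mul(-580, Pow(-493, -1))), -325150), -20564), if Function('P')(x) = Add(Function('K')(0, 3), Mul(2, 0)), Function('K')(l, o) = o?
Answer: Rational(-99692666, 289) ≈ -3.4496e+5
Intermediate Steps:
Function('P')(x) = 3 (Function('P')(x) = Add(3, Mul(2, 0)) = Add(3, 0) = 3)
Function('w')(a) = Mul(Add(3, a), Add(180, a)) (Function('w')(a) = Mul(Add(a, 180), Add(a, 3)) = Mul(Add(180, a), Add(3, a)) = Mul(Add(3, a), Add(180, a)))
Add(Add(Function('w')(Mul(-580, Pow(-493, -1))), -325150), -20564) = Add(Add(Add(540, Pow(Mul(-580, Pow(-493, -1)), 2), Mul(183, Mul(-580, Pow(-493, -1)))), -325150), -20564) = Add(Add(Add(540, Pow(Mul(-580, Rational(-1, 493)), 2), Mul(183, Mul(-580, Rational(-1, 493)))), -325150), -20564) = Add(Add(Add(540, Pow(Rational(20, 17), 2), Mul(183, Rational(20, 17))), -325150), -20564) = Add(Add(Add(540, Rational(400, 289), Rational(3660, 17)), -325150), -20564) = Add(Add(Rational(218680, 289), -325150), -20564) = Add(Rational(-93749670, 289), -20564) = Rational(-99692666, 289)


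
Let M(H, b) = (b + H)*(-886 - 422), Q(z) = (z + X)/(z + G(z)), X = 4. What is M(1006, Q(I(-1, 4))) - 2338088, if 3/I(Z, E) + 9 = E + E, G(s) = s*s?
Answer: -3654154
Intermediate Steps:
G(s) = s²
I(Z, E) = 3/(-9 + 2*E) (I(Z, E) = 3/(-9 + (E + E)) = 3/(-9 + 2*E))
Q(z) = (4 + z)/(z + z²) (Q(z) = (z + 4)/(z + z²) = (4 + z)/(z + z²))
M(H, b) = -1308*H - 1308*b (M(H, b) = (H + b)*(-1308) = -1308*H - 1308*b)
M(1006, Q(I(-1, 4))) - 2338088 = (-1308*1006 - 1308*(4 + 3/(-9 + 2*4))/((3/(-9 + 2*4))*(1 + 3/(-9 + 2*4)))) - 2338088 = (-1315848 - 1308*(4 + 3/(-9 + 8))/((3/(-9 + 8))*(1 + 3/(-9 + 8)))) - 2338088 = (-1315848 - 1308*(4 + 3/(-1))/((3/(-1))*(1 + 3/(-1)))) - 2338088 = (-1315848 - 1308*(4 + 3*(-1))/((3*(-1))*(1 + 3*(-1)))) - 2338088 = (-1315848 - 1308*(4 - 3)/((-3)*(1 - 3))) - 2338088 = (-1315848 - (-436)/(-2)) - 2338088 = (-1315848 - (-436)*(-1)/2) - 2338088 = (-1315848 - 1308*⅙) - 2338088 = (-1315848 - 218) - 2338088 = -1316066 - 2338088 = -3654154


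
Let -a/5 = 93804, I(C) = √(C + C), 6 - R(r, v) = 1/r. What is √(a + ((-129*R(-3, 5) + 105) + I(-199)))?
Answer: √(-469732 + I*√398) ≈ 0.01 + 685.37*I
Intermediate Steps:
R(r, v) = 6 - 1/r
I(C) = √2*√C (I(C) = √(2*C) = √2*√C)
a = -469020 (a = -5*93804 = -469020)
√(a + ((-129*R(-3, 5) + 105) + I(-199))) = √(-469020 + ((-129*(6 - 1/(-3)) + 105) + √2*√(-199))) = √(-469020 + ((-129*(6 - 1*(-⅓)) + 105) + √2*(I*√199))) = √(-469020 + ((-129*(6 + ⅓) + 105) + I*√398)) = √(-469020 + ((-129*19/3 + 105) + I*√398)) = √(-469020 + ((-817 + 105) + I*√398)) = √(-469020 + (-712 + I*√398)) = √(-469732 + I*√398)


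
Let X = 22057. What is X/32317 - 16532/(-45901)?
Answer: 1546703001/1483382617 ≈ 1.0427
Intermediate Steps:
X/32317 - 16532/(-45901) = 22057/32317 - 16532/(-45901) = 22057*(1/32317) - 16532*(-1/45901) = 22057/32317 + 16532/45901 = 1546703001/1483382617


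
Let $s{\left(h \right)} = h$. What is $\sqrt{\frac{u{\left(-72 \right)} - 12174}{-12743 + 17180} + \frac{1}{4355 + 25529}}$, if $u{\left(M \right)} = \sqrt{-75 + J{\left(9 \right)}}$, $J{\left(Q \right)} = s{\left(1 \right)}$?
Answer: $\frac{\sqrt{-1339961696942937 + 110068838452 i \sqrt{74}}}{22099218} \approx 0.00058523 + 1.6564 i$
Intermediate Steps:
$J{\left(Q \right)} = 1$
$u{\left(M \right)} = i \sqrt{74}$ ($u{\left(M \right)} = \sqrt{-75 + 1} = \sqrt{-74} = i \sqrt{74}$)
$\sqrt{\frac{u{\left(-72 \right)} - 12174}{-12743 + 17180} + \frac{1}{4355 + 25529}} = \sqrt{\frac{i \sqrt{74} - 12174}{-12743 + 17180} + \frac{1}{4355 + 25529}} = \sqrt{\frac{-12174 + i \sqrt{74}}{4437} + \frac{1}{29884}} = \sqrt{\left(-12174 + i \sqrt{74}\right) \frac{1}{4437} + \frac{1}{29884}} = \sqrt{\left(- \frac{4058}{1479} + \frac{i \sqrt{74}}{4437}\right) + \frac{1}{29884}} = \sqrt{- \frac{121267793}{44198436} + \frac{i \sqrt{74}}{4437}}$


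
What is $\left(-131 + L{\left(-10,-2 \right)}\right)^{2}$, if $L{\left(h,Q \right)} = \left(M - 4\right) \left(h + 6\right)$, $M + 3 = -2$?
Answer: $9025$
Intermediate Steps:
$M = -5$ ($M = -3 - 2 = -5$)
$L{\left(h,Q \right)} = -54 - 9 h$ ($L{\left(h,Q \right)} = \left(-5 - 4\right) \left(h + 6\right) = - 9 \left(6 + h\right) = -54 - 9 h$)
$\left(-131 + L{\left(-10,-2 \right)}\right)^{2} = \left(-131 - -36\right)^{2} = \left(-131 + \left(-54 + 90\right)\right)^{2} = \left(-131 + 36\right)^{2} = \left(-95\right)^{2} = 9025$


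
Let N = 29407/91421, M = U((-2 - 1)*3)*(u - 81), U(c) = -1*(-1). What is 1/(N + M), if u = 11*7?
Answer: -91421/336277 ≈ -0.27186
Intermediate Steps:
u = 77
U(c) = 1
M = -4 (M = 1*(77 - 81) = 1*(-4) = -4)
N = 29407/91421 (N = 29407*(1/91421) = 29407/91421 ≈ 0.32167)
1/(N + M) = 1/(29407/91421 - 4) = 1/(-336277/91421) = -91421/336277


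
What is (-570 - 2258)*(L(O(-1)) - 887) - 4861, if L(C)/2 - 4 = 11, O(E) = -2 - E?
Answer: 2418735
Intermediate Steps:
L(C) = 30 (L(C) = 8 + 2*11 = 8 + 22 = 30)
(-570 - 2258)*(L(O(-1)) - 887) - 4861 = (-570 - 2258)*(30 - 887) - 4861 = -2828*(-857) - 4861 = 2423596 - 4861 = 2418735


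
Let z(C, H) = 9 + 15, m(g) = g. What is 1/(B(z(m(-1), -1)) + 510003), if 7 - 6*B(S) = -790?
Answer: 6/3060815 ≈ 1.9603e-6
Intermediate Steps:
z(C, H) = 24
B(S) = 797/6 (B(S) = 7/6 - ⅙*(-790) = 7/6 + 395/3 = 797/6)
1/(B(z(m(-1), -1)) + 510003) = 1/(797/6 + 510003) = 1/(3060815/6) = 6/3060815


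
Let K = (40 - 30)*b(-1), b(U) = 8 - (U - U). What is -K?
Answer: -80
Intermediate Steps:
b(U) = 8 (b(U) = 8 - 1*0 = 8 + 0 = 8)
K = 80 (K = (40 - 30)*8 = 10*8 = 80)
-K = -1*80 = -80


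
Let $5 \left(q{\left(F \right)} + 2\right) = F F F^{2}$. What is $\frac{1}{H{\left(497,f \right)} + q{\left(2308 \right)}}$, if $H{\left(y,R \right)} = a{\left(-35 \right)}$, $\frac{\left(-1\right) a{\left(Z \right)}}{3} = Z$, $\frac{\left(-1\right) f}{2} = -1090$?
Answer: $\frac{5}{28375480075011} \approx 1.7621 \cdot 10^{-13}$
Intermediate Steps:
$f = 2180$ ($f = \left(-2\right) \left(-1090\right) = 2180$)
$a{\left(Z \right)} = - 3 Z$
$H{\left(y,R \right)} = 105$ ($H{\left(y,R \right)} = \left(-3\right) \left(-35\right) = 105$)
$q{\left(F \right)} = -2 + \frac{F^{4}}{5}$ ($q{\left(F \right)} = -2 + \frac{F F F^{2}}{5} = -2 + \frac{F^{2} F^{2}}{5} = -2 + \frac{F^{4}}{5}$)
$\frac{1}{H{\left(497,f \right)} + q{\left(2308 \right)}} = \frac{1}{105 - \left(2 - \frac{2308^{4}}{5}\right)} = \frac{1}{105 + \left(-2 + \frac{1}{5} \cdot 28375480074496\right)} = \frac{1}{105 + \left(-2 + \frac{28375480074496}{5}\right)} = \frac{1}{105 + \frac{28375480074486}{5}} = \frac{1}{\frac{28375480075011}{5}} = \frac{5}{28375480075011}$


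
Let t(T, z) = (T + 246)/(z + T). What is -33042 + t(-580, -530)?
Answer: -18338143/555 ≈ -33042.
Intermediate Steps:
t(T, z) = (246 + T)/(T + z)
-33042 + t(-580, -530) = -33042 + (246 - 580)/(-580 - 530) = -33042 - 334/(-1110) = -33042 - 1/1110*(-334) = -33042 + 167/555 = -18338143/555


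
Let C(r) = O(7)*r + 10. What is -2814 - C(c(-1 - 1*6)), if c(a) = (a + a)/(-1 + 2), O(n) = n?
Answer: -2726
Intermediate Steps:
c(a) = 2*a (c(a) = (2*a)/1 = (2*a)*1 = 2*a)
C(r) = 10 + 7*r (C(r) = 7*r + 10 = 10 + 7*r)
-2814 - C(c(-1 - 1*6)) = -2814 - (10 + 7*(2*(-1 - 1*6))) = -2814 - (10 + 7*(2*(-1 - 6))) = -2814 - (10 + 7*(2*(-7))) = -2814 - (10 + 7*(-14)) = -2814 - (10 - 98) = -2814 - 1*(-88) = -2814 + 88 = -2726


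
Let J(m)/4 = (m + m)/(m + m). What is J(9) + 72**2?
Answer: 5188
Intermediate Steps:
J(m) = 4 (J(m) = 4*((m + m)/(m + m)) = 4*((2*m)/((2*m))) = 4*((2*m)*(1/(2*m))) = 4*1 = 4)
J(9) + 72**2 = 4 + 72**2 = 4 + 5184 = 5188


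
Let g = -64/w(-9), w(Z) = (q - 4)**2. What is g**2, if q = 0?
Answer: 16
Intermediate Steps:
w(Z) = 16 (w(Z) = (0 - 4)**2 = (-4)**2 = 16)
g = -4 (g = -64/16 = -64*1/16 = -4)
g**2 = (-4)**2 = 16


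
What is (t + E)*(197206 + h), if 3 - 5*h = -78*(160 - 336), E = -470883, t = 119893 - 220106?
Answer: -111055899256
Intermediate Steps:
t = -100213
h = -2745 (h = 3/5 - (-78)*(160 - 336)/5 = 3/5 - (-78)*(-176)/5 = 3/5 - 1/5*13728 = 3/5 - 13728/5 = -2745)
(t + E)*(197206 + h) = (-100213 - 470883)*(197206 - 2745) = -571096*194461 = -111055899256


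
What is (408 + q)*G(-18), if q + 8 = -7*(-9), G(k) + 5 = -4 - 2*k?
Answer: 12501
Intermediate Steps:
G(k) = -9 - 2*k (G(k) = -5 + (-4 - 2*k) = -9 - 2*k)
q = 55 (q = -8 - 7*(-9) = -8 + 63 = 55)
(408 + q)*G(-18) = (408 + 55)*(-9 - 2*(-18)) = 463*(-9 + 36) = 463*27 = 12501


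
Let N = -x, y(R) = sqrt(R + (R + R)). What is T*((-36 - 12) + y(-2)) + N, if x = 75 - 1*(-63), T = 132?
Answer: -6474 + 132*I*sqrt(6) ≈ -6474.0 + 323.33*I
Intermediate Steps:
y(R) = sqrt(3)*sqrt(R) (y(R) = sqrt(R + 2*R) = sqrt(3*R) = sqrt(3)*sqrt(R))
x = 138 (x = 75 + 63 = 138)
N = -138 (N = -1*138 = -138)
T*((-36 - 12) + y(-2)) + N = 132*((-36 - 12) + sqrt(3)*sqrt(-2)) - 138 = 132*(-48 + sqrt(3)*(I*sqrt(2))) - 138 = 132*(-48 + I*sqrt(6)) - 138 = (-6336 + 132*I*sqrt(6)) - 138 = -6474 + 132*I*sqrt(6)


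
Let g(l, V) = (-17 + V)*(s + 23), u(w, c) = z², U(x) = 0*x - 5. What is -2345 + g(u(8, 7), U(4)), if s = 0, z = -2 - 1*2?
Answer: -2851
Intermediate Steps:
U(x) = -5 (U(x) = 0 - 5 = -5)
z = -4 (z = -2 - 2 = -4)
u(w, c) = 16 (u(w, c) = (-4)² = 16)
g(l, V) = -391 + 23*V (g(l, V) = (-17 + V)*(0 + 23) = (-17 + V)*23 = -391 + 23*V)
-2345 + g(u(8, 7), U(4)) = -2345 + (-391 + 23*(-5)) = -2345 + (-391 - 115) = -2345 - 506 = -2851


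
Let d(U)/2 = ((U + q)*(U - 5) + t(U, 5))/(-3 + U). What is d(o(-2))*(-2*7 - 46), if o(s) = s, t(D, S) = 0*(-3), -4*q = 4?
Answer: 504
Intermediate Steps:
q = -1 (q = -1/4*4 = -1)
t(D, S) = 0
d(U) = 2*(-1 + U)*(-5 + U)/(-3 + U) (d(U) = 2*(((U - 1)*(U - 5) + 0)/(-3 + U)) = 2*(((-1 + U)*(-5 + U) + 0)/(-3 + U)) = 2*(((-1 + U)*(-5 + U))/(-3 + U)) = 2*((-1 + U)*(-5 + U)/(-3 + U)) = 2*(-1 + U)*(-5 + U)/(-3 + U))
d(o(-2))*(-2*7 - 46) = (2*(5 + (-2)**2 - 6*(-2))/(-3 - 2))*(-2*7 - 46) = (2*(5 + 4 + 12)/(-5))*(-14 - 46) = (2*(-1/5)*21)*(-60) = -42/5*(-60) = 504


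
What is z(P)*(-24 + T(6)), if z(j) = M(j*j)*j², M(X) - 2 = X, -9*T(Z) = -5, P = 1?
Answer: -211/3 ≈ -70.333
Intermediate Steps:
T(Z) = 5/9 (T(Z) = -⅑*(-5) = 5/9)
M(X) = 2 + X
z(j) = j²*(2 + j²) (z(j) = (2 + j*j)*j² = (2 + j²)*j² = j²*(2 + j²))
z(P)*(-24 + T(6)) = (1²*(2 + 1²))*(-24 + 5/9) = (1*(2 + 1))*(-211/9) = (1*3)*(-211/9) = 3*(-211/9) = -211/3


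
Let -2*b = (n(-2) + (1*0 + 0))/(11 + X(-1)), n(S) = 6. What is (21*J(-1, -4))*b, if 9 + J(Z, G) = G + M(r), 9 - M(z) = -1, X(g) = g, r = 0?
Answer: 189/10 ≈ 18.900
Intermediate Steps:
M(z) = 10 (M(z) = 9 - 1*(-1) = 9 + 1 = 10)
J(Z, G) = 1 + G (J(Z, G) = -9 + (G + 10) = -9 + (10 + G) = 1 + G)
b = -3/10 (b = -(6 + (1*0 + 0))/(2*(11 - 1)) = -(6 + (0 + 0))/(2*10) = -(6 + 0)/(2*10) = -3/10 ≈ -0.30000)
(21*J(-1, -4))*b = (21*(1 - 4))*(-3/10) = (21*(-3))*(-3/10) = -63*(-3/10) = 189/10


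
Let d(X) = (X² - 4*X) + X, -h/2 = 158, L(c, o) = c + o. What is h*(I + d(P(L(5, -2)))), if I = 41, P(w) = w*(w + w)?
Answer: -98276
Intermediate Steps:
P(w) = 2*w² (P(w) = w*(2*w) = 2*w²)
h = -316 (h = -2*158 = -316)
d(X) = X² - 3*X
h*(I + d(P(L(5, -2)))) = -316*(41 + (2*(5 - 2)²)*(-3 + 2*(5 - 2)²)) = -316*(41 + (2*3²)*(-3 + 2*3²)) = -316*(41 + (2*9)*(-3 + 2*9)) = -316*(41 + 18*(-3 + 18)) = -316*(41 + 18*15) = -316*(41 + 270) = -316*311 = -98276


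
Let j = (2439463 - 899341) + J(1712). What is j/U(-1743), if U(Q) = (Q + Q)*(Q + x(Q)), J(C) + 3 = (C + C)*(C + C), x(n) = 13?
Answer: 2652779/1206156 ≈ 2.1994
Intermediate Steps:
J(C) = -3 + 4*C² (J(C) = -3 + (C + C)*(C + C) = -3 + (2*C)*(2*C) = -3 + 4*C²)
U(Q) = 2*Q*(13 + Q) (U(Q) = (Q + Q)*(Q + 13) = (2*Q)*(13 + Q) = 2*Q*(13 + Q))
j = 13263895 (j = (2439463 - 899341) + (-3 + 4*1712²) = 1540122 + (-3 + 4*2930944) = 1540122 + (-3 + 11723776) = 1540122 + 11723773 = 13263895)
j/U(-1743) = 13263895/((2*(-1743)*(13 - 1743))) = 13263895/((2*(-1743)*(-1730))) = 13263895/6030780 = 13263895*(1/6030780) = 2652779/1206156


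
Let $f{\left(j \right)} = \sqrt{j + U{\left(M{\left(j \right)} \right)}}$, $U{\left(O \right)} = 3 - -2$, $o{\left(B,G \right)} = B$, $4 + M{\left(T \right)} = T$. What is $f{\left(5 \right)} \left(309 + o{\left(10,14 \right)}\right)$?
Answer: $319 \sqrt{10} \approx 1008.8$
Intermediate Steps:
$M{\left(T \right)} = -4 + T$
$U{\left(O \right)} = 5$ ($U{\left(O \right)} = 3 + 2 = 5$)
$f{\left(j \right)} = \sqrt{5 + j}$ ($f{\left(j \right)} = \sqrt{j + 5} = \sqrt{5 + j}$)
$f{\left(5 \right)} \left(309 + o{\left(10,14 \right)}\right) = \sqrt{5 + 5} \left(309 + 10\right) = \sqrt{10} \cdot 319 = 319 \sqrt{10}$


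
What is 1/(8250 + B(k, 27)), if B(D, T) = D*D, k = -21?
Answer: 1/8691 ≈ 0.00011506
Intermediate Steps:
B(D, T) = D²
1/(8250 + B(k, 27)) = 1/(8250 + (-21)²) = 1/(8250 + 441) = 1/8691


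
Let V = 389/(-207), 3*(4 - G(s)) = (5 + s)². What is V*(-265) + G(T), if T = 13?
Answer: 81557/207 ≈ 394.00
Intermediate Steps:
G(s) = 4 - (5 + s)²/3
V = -389/207 (V = 389*(-1/207) = -389/207 ≈ -1.8792)
V*(-265) + G(T) = -389/207*(-265) + (4 - (5 + 13)²/3) = 103085/207 + (4 - ⅓*18²) = 103085/207 + (4 - ⅓*324) = 103085/207 + (4 - 108) = 103085/207 - 104 = 81557/207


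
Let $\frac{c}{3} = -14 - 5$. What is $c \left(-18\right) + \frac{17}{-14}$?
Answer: $\frac{14347}{14} \approx 1024.8$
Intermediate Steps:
$c = -57$ ($c = 3 \left(-14 - 5\right) = 3 \left(-19\right) = -57$)
$c \left(-18\right) + \frac{17}{-14} = \left(-57\right) \left(-18\right) + \frac{17}{-14} = 1026 + 17 \left(- \frac{1}{14}\right) = 1026 - \frac{17}{14} = \frac{14347}{14}$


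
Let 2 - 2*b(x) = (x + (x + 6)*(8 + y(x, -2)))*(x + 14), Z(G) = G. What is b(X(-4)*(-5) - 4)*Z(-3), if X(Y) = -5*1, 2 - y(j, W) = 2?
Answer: 24879/2 ≈ 12440.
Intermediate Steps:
y(j, W) = 0 (y(j, W) = 2 - 1*2 = 2 - 2 = 0)
X(Y) = -5
b(x) = 1 - (14 + x)*(48 + 9*x)/2 (b(x) = 1 - (x + (x + 6)*(8 + 0))*(x + 14)/2 = 1 - (x + (6 + x)*8)*(14 + x)/2 = 1 - (x + (48 + 8*x))*(14 + x)/2 = 1 - (48 + 9*x)*(14 + x)/2 = 1 - (14 + x)*(48 + 9*x)/2)
b(X(-4)*(-5) - 4)*Z(-3) = (-335 - 87*(-5*(-5) - 4) - 9*(-5*(-5) - 4)**2/2)*(-3) = (-335 - 87*(25 - 4) - 9*(25 - 4)**2/2)*(-3) = (-335 - 87*21 - 9/2*21**2)*(-3) = (-335 - 1827 - 9/2*441)*(-3) = (-335 - 1827 - 3969/2)*(-3) = -8293/2*(-3) = 24879/2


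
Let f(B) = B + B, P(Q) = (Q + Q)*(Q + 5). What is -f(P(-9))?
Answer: -144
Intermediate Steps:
P(Q) = 2*Q*(5 + Q) (P(Q) = (2*Q)*(5 + Q) = 2*Q*(5 + Q))
f(B) = 2*B
-f(P(-9)) = -2*2*(-9)*(5 - 9) = -2*2*(-9)*(-4) = -2*72 = -1*144 = -144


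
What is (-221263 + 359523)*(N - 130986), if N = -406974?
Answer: -74378349600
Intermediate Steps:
(-221263 + 359523)*(N - 130986) = (-221263 + 359523)*(-406974 - 130986) = 138260*(-537960) = -74378349600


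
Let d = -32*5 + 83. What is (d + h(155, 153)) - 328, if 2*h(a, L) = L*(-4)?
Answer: -711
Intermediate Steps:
h(a, L) = -2*L (h(a, L) = (L*(-4))/2 = (-4*L)/2 = -2*L)
d = -77 (d = -160 + 83 = -77)
(d + h(155, 153)) - 328 = (-77 - 2*153) - 328 = (-77 - 306) - 328 = -383 - 328 = -711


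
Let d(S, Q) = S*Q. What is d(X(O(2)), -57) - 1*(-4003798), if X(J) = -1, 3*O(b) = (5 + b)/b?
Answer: 4003855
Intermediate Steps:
O(b) = (5 + b)/(3*b) (O(b) = ((5 + b)/b)/3 = (5 + b)/(3*b))
d(S, Q) = Q*S
d(X(O(2)), -57) - 1*(-4003798) = -57*(-1) - 1*(-4003798) = 57 + 4003798 = 4003855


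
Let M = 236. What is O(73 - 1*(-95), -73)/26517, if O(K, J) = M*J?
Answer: -17228/26517 ≈ -0.64970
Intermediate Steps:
O(K, J) = 236*J
O(73 - 1*(-95), -73)/26517 = (236*(-73))/26517 = -17228*1/26517 = -17228/26517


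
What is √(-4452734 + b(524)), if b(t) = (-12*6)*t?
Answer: I*√4490462 ≈ 2119.1*I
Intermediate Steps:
b(t) = -72*t
√(-4452734 + b(524)) = √(-4452734 - 72*524) = √(-4452734 - 37728) = √(-4490462) = I*√4490462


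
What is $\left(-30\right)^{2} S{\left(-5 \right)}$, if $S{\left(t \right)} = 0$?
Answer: $0$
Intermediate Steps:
$\left(-30\right)^{2} S{\left(-5 \right)} = \left(-30\right)^{2} \cdot 0 = 900 \cdot 0 = 0$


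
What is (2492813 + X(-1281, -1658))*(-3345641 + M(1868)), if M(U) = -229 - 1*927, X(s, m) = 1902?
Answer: -8349304677855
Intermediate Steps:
M(U) = -1156 (M(U) = -229 - 927 = -1156)
(2492813 + X(-1281, -1658))*(-3345641 + M(1868)) = (2492813 + 1902)*(-3345641 - 1156) = 2494715*(-3346797) = -8349304677855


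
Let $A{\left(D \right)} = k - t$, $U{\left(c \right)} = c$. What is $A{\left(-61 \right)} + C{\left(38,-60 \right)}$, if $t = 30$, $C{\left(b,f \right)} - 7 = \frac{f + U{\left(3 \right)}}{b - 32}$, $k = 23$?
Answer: $- \frac{19}{2} \approx -9.5$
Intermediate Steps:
$C{\left(b,f \right)} = 7 + \frac{3 + f}{-32 + b}$ ($C{\left(b,f \right)} = 7 + \frac{f + 3}{b - 32} = 7 + \frac{3 + f}{-32 + b}$)
$A{\left(D \right)} = -7$ ($A{\left(D \right)} = 23 - 30 = -7$)
$A{\left(-61 \right)} + C{\left(38,-60 \right)} = -7 + \frac{-221 - 60 + 7 \cdot 38}{-32 + 38} = -7 + \frac{-221 - 60 + 266}{6} = -7 + \frac{1}{6} \left(-15\right) = -7 - \frac{5}{2} = - \frac{19}{2}$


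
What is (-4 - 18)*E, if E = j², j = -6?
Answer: -792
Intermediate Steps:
E = 36 (E = (-6)² = 36)
(-4 - 18)*E = (-4 - 18)*36 = -22*36 = -792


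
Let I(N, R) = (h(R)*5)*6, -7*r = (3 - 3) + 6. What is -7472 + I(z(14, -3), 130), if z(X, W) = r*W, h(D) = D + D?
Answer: 328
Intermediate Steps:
r = -6/7 (r = -((3 - 3) + 6)/7 = -(0 + 6)/7 = -⅐*6 = -6/7 ≈ -0.85714)
h(D) = 2*D
z(X, W) = -6*W/7
I(N, R) = 60*R (I(N, R) = ((2*R)*5)*6 = (10*R)*6 = 60*R)
-7472 + I(z(14, -3), 130) = -7472 + 60*130 = -7472 + 7800 = 328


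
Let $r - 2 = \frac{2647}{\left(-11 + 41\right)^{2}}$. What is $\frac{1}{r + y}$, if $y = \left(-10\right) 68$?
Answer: $- \frac{900}{607553} \approx -0.0014814$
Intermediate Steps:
$y = -680$
$r = \frac{4447}{900}$ ($r = 2 + \frac{2647}{\left(-11 + 41\right)^{2}} = 2 + \frac{2647}{30^{2}} = 2 + \frac{2647}{900} = \frac{4447}{900} \approx 4.9411$)
$\frac{1}{r + y} = \frac{1}{\frac{4447}{900} - 680} = \frac{1}{- \frac{607553}{900}} = - \frac{900}{607553}$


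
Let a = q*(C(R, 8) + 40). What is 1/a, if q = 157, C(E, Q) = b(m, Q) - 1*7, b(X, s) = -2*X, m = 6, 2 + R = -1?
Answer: 1/3297 ≈ 0.00030331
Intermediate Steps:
R = -3 (R = -2 - 1 = -3)
C(E, Q) = -19 (C(E, Q) = -2*6 - 1*7 = -12 - 7 = -19)
a = 3297 (a = 157*(-19 + 40) = 157*21 = 3297)
1/a = 1/3297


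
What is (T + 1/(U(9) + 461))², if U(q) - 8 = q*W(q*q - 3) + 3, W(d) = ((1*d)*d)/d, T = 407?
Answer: 228310996761/1378276 ≈ 1.6565e+5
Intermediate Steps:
W(d) = d (W(d) = (d*d)/d = d²/d = d)
U(q) = 11 + q*(-3 + q²) (U(q) = 8 + (q*(q*q - 3) + 3) = 8 + (q*(q² - 3) + 3) = 8 + (q*(-3 + q²) + 3) = 8 + (3 + q*(-3 + q²)) = 11 + q*(-3 + q²))
(T + 1/(U(9) + 461))² = (407 + 1/((11 + 9*(-3 + 9²)) + 461))² = (407 + 1/((11 + 9*(-3 + 81)) + 461))² = (407 + 1/((11 + 9*78) + 461))² = (407 + 1/((11 + 702) + 461))² = (407 + 1/(713 + 461))² = (407 + 1/1174)² = (477819/1174)² = 228310996761/1378276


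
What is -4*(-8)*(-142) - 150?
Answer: -4694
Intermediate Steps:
-4*(-8)*(-142) - 150 = 32*(-142) - 150 = -4544 - 150 = -4694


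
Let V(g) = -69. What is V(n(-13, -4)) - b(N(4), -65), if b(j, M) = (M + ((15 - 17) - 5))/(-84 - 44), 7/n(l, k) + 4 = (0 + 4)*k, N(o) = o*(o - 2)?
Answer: -1113/16 ≈ -69.563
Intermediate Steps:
N(o) = o*(-2 + o)
n(l, k) = 7/(-4 + 4*k) (n(l, k) = 7/(-4 + (0 + 4)*k) = 7/(-4 + 4*k))
b(j, M) = 7/128 - M/128 (b(j, M) = (M + (-2 - 5))/(-128) = (M - 7)*(-1/128) = (-7 + M)*(-1/128) = 7/128 - M/128)
V(n(-13, -4)) - b(N(4), -65) = -69 - (7/128 - 1/128*(-65)) = -69 - (7/128 + 65/128) = -69 - 1*9/16 = -69 - 9/16 = -1113/16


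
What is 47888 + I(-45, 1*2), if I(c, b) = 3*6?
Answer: 47906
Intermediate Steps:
I(c, b) = 18
47888 + I(-45, 1*2) = 47888 + 18 = 47906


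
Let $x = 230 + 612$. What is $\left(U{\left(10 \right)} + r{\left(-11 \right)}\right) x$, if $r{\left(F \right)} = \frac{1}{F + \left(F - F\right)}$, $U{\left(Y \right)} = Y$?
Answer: $\frac{91778}{11} \approx 8343.5$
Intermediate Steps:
$r{\left(F \right)} = \frac{1}{F}$ ($r{\left(F \right)} = \frac{1}{F + 0} = \frac{1}{F}$)
$x = 842$
$\left(U{\left(10 \right)} + r{\left(-11 \right)}\right) x = \left(10 + \frac{1}{-11}\right) 842 = \left(10 - \frac{1}{11}\right) 842 = \frac{109}{11} \cdot 842 = \frac{91778}{11}$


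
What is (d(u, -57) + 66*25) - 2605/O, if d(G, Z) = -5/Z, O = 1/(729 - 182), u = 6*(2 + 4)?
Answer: -81127240/57 ≈ -1.4233e+6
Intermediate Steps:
u = 36 (u = 6*6 = 36)
O = 1/547 ≈ 0.0018282
(d(u, -57) + 66*25) - 2605/O = (-5/(-57) + 66*25) - 2605/1/547 = (-5*(-1/57) + 1650) - 2605*547 = (5/57 + 1650) - 1424935 = 94055/57 - 1424935 = -81127240/57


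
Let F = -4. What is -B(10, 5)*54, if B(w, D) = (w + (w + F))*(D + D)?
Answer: -8640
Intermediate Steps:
B(w, D) = 2*D*(-4 + 2*w) (B(w, D) = (w + (w - 4))*(D + D) = (w + (-4 + w))*(2*D) = (-4 + 2*w)*(2*D) = 2*D*(-4 + 2*w))
-B(10, 5)*54 = -4*5*(-2 + 10)*54 = -4*5*8*54 = -1*160*54 = -160*54 = -8640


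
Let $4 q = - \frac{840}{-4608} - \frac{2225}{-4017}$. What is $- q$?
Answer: $- \frac{189265}{1028352} \approx -0.18405$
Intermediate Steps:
$q = \frac{189265}{1028352}$ ($q = \frac{- \frac{840}{-4608} - \frac{2225}{-4017}}{4} = \frac{\left(-840\right) \left(- \frac{1}{4608}\right) - - \frac{2225}{4017}}{4} = \frac{\frac{35}{192} + \frac{2225}{4017}}{4} = \frac{1}{4} \cdot \frac{189265}{257088} = \frac{189265}{1028352} \approx 0.18405$)
$- q = \left(-1\right) \frac{189265}{1028352} = - \frac{189265}{1028352}$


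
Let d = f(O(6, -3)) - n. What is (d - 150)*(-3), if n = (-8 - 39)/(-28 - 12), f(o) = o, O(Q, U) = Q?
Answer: 17421/40 ≈ 435.52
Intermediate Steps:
n = 47/40 (n = -47/(-40) = -47*(-1/40) = 47/40 ≈ 1.1750)
d = 193/40 (d = 6 - 1*47/40 = 6 - 47/40 = 193/40 ≈ 4.8250)
(d - 150)*(-3) = (193/40 - 150)*(-3) = -5807/40*(-3) = 17421/40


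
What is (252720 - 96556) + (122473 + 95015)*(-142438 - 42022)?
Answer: -40117680316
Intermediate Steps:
(252720 - 96556) + (122473 + 95015)*(-142438 - 42022) = 156164 + 217488*(-184460) = 156164 - 40117836480 = -40117680316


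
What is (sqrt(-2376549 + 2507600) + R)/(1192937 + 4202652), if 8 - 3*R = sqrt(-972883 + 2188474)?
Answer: 8/16186767 - sqrt(1215591)/16186767 + sqrt(131051)/5395589 ≈ -5.2570e-7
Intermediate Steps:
R = 8/3 - sqrt(1215591)/3 (R = 8/3 - sqrt(-972883 + 2188474)/3 = 8/3 - sqrt(1215591)/3 ≈ -364.85)
(sqrt(-2376549 + 2507600) + R)/(1192937 + 4202652) = (sqrt(-2376549 + 2507600) + (8/3 - sqrt(1215591)/3))/(1192937 + 4202652) = (sqrt(131051) + (8/3 - sqrt(1215591)/3))/5395589 = (8/3 + sqrt(131051) - sqrt(1215591)/3)*(1/5395589) = 8/16186767 - sqrt(1215591)/16186767 + sqrt(131051)/5395589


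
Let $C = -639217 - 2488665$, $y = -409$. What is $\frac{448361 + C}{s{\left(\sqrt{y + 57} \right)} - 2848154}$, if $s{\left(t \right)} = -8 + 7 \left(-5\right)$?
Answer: $\frac{2679521}{2848197} \approx 0.94078$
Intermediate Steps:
$C = -3127882$
$s{\left(t \right)} = -43$ ($s{\left(t \right)} = -8 - 35 = -43$)
$\frac{448361 + C}{s{\left(\sqrt{y + 57} \right)} - 2848154} = \frac{448361 - 3127882}{-43 - 2848154} = - \frac{2679521}{-2848197} = \left(-2679521\right) \left(- \frac{1}{2848197}\right) = \frac{2679521}{2848197}$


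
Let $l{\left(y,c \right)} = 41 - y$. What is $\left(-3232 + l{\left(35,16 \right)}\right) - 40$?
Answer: $-3266$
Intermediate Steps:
$\left(-3232 + l{\left(35,16 \right)}\right) - 40 = \left(-3232 + \left(41 - 35\right)\right) - 40 = \left(-3232 + \left(41 - 35\right)\right) + \left(-829 + 789\right) = \left(-3232 + 6\right) - 40 = -3226 - 40 = -3266$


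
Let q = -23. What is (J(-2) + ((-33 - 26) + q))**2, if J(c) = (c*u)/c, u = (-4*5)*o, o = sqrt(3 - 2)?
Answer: 10404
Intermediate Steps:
o = 1 (o = sqrt(1) = 1)
u = -20 (u = -4*5*1 = -20*1 = -20)
J(c) = -20 (J(c) = (c*(-20))/c = (-20*c)/c = -20)
(J(-2) + ((-33 - 26) + q))**2 = (-20 + ((-33 - 26) - 23))**2 = (-20 + (-59 - 23))**2 = (-20 - 82)**2 = (-102)**2 = 10404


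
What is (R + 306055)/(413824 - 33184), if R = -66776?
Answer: 239279/380640 ≈ 0.62862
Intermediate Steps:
(R + 306055)/(413824 - 33184) = (-66776 + 306055)/(413824 - 33184) = 239279/380640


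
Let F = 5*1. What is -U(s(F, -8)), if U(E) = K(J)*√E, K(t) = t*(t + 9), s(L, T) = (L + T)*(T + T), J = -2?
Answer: 56*√3 ≈ 96.995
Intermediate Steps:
F = 5
s(L, T) = 2*T*(L + T) (s(L, T) = (L + T)*(2*T) = 2*T*(L + T))
K(t) = t*(9 + t)
U(E) = -14*√E (U(E) = (-2*(9 - 2))*√E = (-2*7)*√E = -14*√E)
-U(s(F, -8)) = -(-14)*√(2*(-8)*(5 - 8)) = -(-14)*√(2*(-8)*(-3)) = -(-14)*√48 = -(-14)*4*√3 = -(-56)*√3 = 56*√3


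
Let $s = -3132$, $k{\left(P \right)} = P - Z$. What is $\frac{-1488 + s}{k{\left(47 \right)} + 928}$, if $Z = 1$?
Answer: $- \frac{2310}{487} \approx -4.7433$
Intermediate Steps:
$k{\left(P \right)} = -1 + P$ ($k{\left(P \right)} = P - 1 = -1 + P$)
$\frac{-1488 + s}{k{\left(47 \right)} + 928} = \frac{-1488 - 3132}{\left(-1 + 47\right) + 928} = - \frac{4620}{46 + 928} = - \frac{4620}{974} = \left(-4620\right) \frac{1}{974} = - \frac{2310}{487}$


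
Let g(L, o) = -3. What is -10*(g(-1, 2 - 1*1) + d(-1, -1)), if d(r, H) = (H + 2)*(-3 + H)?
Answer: 70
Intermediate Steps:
d(r, H) = (-3 + H)*(2 + H) (d(r, H) = (2 + H)*(-3 + H) = (-3 + H)*(2 + H))
-10*(g(-1, 2 - 1*1) + d(-1, -1)) = -10*(-3 + (-6 + (-1)² - 1*(-1))) = -10*(-3 + (-6 + 1 + 1)) = -10*(-3 - 4) = -10*(-7) = 70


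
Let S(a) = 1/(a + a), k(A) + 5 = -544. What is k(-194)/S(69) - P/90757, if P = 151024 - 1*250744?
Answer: -6875832114/90757 ≈ -75761.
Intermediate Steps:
k(A) = -549 (k(A) = -5 - 544 = -549)
P = -99720 (P = 151024 - 250744 = -99720)
S(a) = 1/(2*a)
k(-194)/S(69) - P/90757 = -549/((½)/69) - 1*(-99720)/90757 = -549/((½)*(1/69)) + 99720*(1/90757) = -549/1/138 + 99720/90757 = -549*138 + 99720/90757 = -75762 + 99720/90757 = -6875832114/90757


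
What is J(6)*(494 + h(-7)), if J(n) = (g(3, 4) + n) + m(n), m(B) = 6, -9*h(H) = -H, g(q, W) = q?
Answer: 22195/3 ≈ 7398.3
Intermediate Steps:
h(H) = H/9 (h(H) = -(-1)*H/9 = H/9)
J(n) = 9 + n (J(n) = (3 + n) + 6 = 9 + n)
J(6)*(494 + h(-7)) = (9 + 6)*(494 + (1/9)*(-7)) = 15*(494 - 7/9) = 15*(4439/9) = 22195/3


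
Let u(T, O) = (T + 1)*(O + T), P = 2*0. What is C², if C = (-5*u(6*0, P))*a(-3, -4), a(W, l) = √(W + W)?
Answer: 0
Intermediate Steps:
P = 0
a(W, l) = √2*√W (a(W, l) = √(2*W) = √2*√W)
u(T, O) = (1 + T)*(O + T)
C = 0 (C = (-5*(0 + 6*0 + (6*0)² + 0*(6*0)))*(√2*√(-3)) = (-5*(0 + 0 + 0² + 0*0))*(√2*(I*√3)) = (-5*(0 + 0 + 0 + 0))*(I*√6) = (-5*0)*(I*√6) = 0*(I*√6) = 0)
C² = 0² = 0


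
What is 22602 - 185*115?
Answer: 1327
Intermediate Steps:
22602 - 185*115 = 22602 - 21275 = 1327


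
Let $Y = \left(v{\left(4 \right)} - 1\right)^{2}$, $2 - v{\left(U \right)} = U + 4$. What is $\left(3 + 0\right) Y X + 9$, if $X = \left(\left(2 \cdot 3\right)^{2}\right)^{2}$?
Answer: $190521$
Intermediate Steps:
$v{\left(U \right)} = -2 - U$ ($v{\left(U \right)} = 2 - \left(U + 4\right) = 2 - \left(4 + U\right) = -2 - U$)
$Y = 49$ ($Y = \left(\left(-2 - 4\right) - 1\right)^{2} = \left(-6 - 1\right)^{2} = \left(-7\right)^{2} = 49$)
$X = 1296$ ($X = \left(6^{2}\right)^{2} = 36^{2} = 1296$)
$\left(3 + 0\right) Y X + 9 = \left(3 + 0\right) 49 \cdot 1296 + 9 = 3 \cdot 49 \cdot 1296 + 9 = 147 \cdot 1296 + 9 = 190512 + 9 = 190521$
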